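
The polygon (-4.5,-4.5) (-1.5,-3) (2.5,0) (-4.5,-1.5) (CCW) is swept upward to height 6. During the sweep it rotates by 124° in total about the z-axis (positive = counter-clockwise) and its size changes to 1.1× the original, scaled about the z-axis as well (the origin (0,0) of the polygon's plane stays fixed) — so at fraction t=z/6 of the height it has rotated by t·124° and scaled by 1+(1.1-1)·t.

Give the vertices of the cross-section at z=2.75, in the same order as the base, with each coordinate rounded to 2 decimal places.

Cross-section at z=2.75: (1.36,-6.51) (1.77,-3.03) (1.43,2.19) (-1.26,-4.80)

t = z/height = 2.75/6 = 0.458333
s = 1 + (scale-1)·z/height = 1 + (1.1-1)·2.75/6 = 1.045833
θ = twist·z/height = 124°·2.75/6 = 56.8333° = 0.991929 rad
cos θ = 0.547076, sin θ = 0.837083 (intermediates below are computed at full precision and shown rounded to 5 d.p.)
v1: (-4.5,-4.5) → rotate → (1.30503,-6.22872) → ×s → (1.36484,-6.51420) → (1.36,-6.51)
v2: (-1.5,-3) → rotate → (1.69063,-2.89685) → ×s → (1.76812,-3.02963) → (1.77,-3.03)
v3: (2.5,0) → rotate → (1.36769,2.09271) → ×s → (1.43038,2.18862) → (1.43,2.19)
v4: (-4.5,-1.5) → rotate → (-1.20622,-4.58749) → ×s → (-1.26150,-4.79775) → (-1.26,-4.80)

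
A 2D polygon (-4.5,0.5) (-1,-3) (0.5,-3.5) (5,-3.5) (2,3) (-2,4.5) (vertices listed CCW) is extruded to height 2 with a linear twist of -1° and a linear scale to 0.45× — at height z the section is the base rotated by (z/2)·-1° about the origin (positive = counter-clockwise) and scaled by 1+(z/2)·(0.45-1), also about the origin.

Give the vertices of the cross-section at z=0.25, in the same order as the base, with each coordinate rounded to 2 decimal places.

Cross-section at z=0.25: (-4.19,0.47) (-0.94,-2.79) (0.46,-3.26) (4.65,-3.27) (1.87,2.79) (-1.85,4.19)

t = z/height = 0.25/2 = 0.125
s = 1 + (scale-1)·z/height = 1 + (0.45-1)·0.25/2 = 0.931250
θ = twist·z/height = -1°·0.25/2 = -0.1250° = -0.002182 rad
cos θ = 0.999998, sin θ = -0.002182 (intermediates below are computed at full precision and shown rounded to 5 d.p.)
v1: (-4.5,0.5) → rotate → (-4.49890,0.50982) → ×s → (-4.18960,0.47477) → (-4.19,0.47)
v2: (-1,-3) → rotate → (-1.00654,-2.99781) → ×s → (-0.93734,-2.79171) → (-0.94,-2.79)
v3: (0.5,-3.5) → rotate → (0.49236,-3.50108) → ×s → (0.45851,-3.26038) → (0.46,-3.26)
v4: (5,-3.5) → rotate → (4.99235,-3.51090) → ×s → (4.64913,-3.26953) → (4.65,-3.27)
v5: (2,3) → rotate → (2.00654,2.99563) → ×s → (1.86859,2.78968) → (1.87,2.79)
v6: (-2,4.5) → rotate → (-1.99018,4.50435) → ×s → (-1.85335,4.19468) → (-1.85,4.19)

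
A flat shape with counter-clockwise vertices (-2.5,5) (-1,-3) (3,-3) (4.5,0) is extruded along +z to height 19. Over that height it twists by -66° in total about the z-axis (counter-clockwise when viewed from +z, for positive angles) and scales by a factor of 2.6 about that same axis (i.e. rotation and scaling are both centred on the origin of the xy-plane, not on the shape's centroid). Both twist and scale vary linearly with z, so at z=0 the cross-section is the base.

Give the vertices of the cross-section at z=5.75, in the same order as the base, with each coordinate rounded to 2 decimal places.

t = z/height = 5.75/19 = 0.302632
s = 1 + (scale-1)·z/height = 1 + (2.6-1)·5.75/19 = 1.484211
θ = twist·z/height = -66°·5.75/19 = -19.9737° = -0.348607 rad
cos θ = 0.939850, sin θ = -0.341589 (intermediates below are computed at full precision and shown rounded to 5 d.p.)
v1: (-2.5,5) → rotate → (-0.64168,5.55322) → ×s → (-0.95239,8.24215) → (-0.95,8.24)
v2: (-1,-3) → rotate → (-1.96462,-2.47796) → ×s → (-2.91590,-3.67781) → (-2.92,-3.68)
v3: (3,-3) → rotate → (1.79478,-3.84431) → ×s → (2.66384,-5.70577) → (2.66,-5.71)
v4: (4.5,0) → rotate → (4.22932,-1.53715) → ×s → (6.27721,-2.28145) → (6.28,-2.28)

Cross-section at z=5.75: (-0.95,8.24) (-2.92,-3.68) (2.66,-5.71) (6.28,-2.28)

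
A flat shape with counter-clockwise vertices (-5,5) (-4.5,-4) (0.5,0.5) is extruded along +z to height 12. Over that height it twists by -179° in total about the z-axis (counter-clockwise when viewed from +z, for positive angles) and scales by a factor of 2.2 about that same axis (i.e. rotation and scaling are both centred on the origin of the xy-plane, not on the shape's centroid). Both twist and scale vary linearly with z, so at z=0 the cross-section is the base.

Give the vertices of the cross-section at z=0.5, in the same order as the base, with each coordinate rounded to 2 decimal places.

Cross-section at z=0.5: (-4.52,5.89) (-5.23,-3.55) (0.59,0.45)

t = z/height = 0.5/12 = 0.0416667
s = 1 + (scale-1)·z/height = 1 + (2.2-1)·0.5/12 = 1.050000
θ = twist·z/height = -179°·0.5/12 = -7.4583° = -0.130172 rad
cos θ = 0.991540, sin θ = -0.129805 (intermediates below are computed at full precision and shown rounded to 5 d.p.)
v1: (-5,5) → rotate → (-4.30867,5.60672) → ×s → (-4.52411,5.88706) → (-4.52,5.89)
v2: (-4.5,-4) → rotate → (-4.98115,-3.38203) → ×s → (-5.23021,-3.55114) → (-5.23,-3.55)
v3: (0.5,0.5) → rotate → (0.56067,0.43087) → ×s → (0.58871,0.45241) → (0.59,0.45)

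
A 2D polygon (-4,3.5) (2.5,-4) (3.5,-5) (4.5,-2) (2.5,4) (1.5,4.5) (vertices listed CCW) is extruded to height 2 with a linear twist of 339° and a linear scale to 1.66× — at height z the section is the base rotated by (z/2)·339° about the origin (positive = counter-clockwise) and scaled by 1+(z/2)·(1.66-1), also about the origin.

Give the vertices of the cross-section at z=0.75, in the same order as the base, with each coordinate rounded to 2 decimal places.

Cross-section at z=0.75: (-0.47,-6.61) (2.10,5.50) (2.34,7.25) (-1.40,5.98) (-5.86,-0.53) (-5.61,-1.90)

t = z/height = 0.75/2 = 0.375
s = 1 + (scale-1)·z/height = 1 + (1.66-1)·0.75/2 = 1.247500
θ = twist·z/height = 339°·0.75/2 = 127.1250° = 2.218750 rad
cos θ = -0.603556, sin θ = 0.797321 (intermediates below are computed at full precision and shown rounded to 5 d.p.)
v1: (-4,3.5) → rotate → (-0.37640,-5.30173) → ×s → (-0.46956,-6.61391) → (-0.47,-6.61)
v2: (2.5,-4) → rotate → (1.68039,4.40753) → ×s → (2.09629,5.49839) → (2.10,5.50)
v3: (3.5,-5) → rotate → (1.87416,5.80840) → ×s → (2.33801,7.24598) → (2.34,7.25)
v4: (4.5,-2) → rotate → (-1.12136,4.79505) → ×s → (-1.39890,5.98183) → (-1.40,5.98)
v5: (2.5,4) → rotate → (-4.69817,-0.42092) → ×s → (-5.86097,-0.52510) → (-5.86,-0.53)
v6: (1.5,4.5) → rotate → (-4.49328,-1.52002) → ×s → (-5.60536,-1.89623) → (-5.61,-1.90)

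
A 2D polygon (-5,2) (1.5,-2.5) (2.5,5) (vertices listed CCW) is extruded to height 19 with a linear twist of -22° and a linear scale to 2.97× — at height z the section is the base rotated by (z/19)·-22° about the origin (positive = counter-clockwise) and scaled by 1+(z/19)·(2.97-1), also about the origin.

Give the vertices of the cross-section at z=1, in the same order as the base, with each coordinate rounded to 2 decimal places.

t = z/height = 1/19 = 0.0526316
s = 1 + (scale-1)·z/height = 1 + (2.97-1)·1/19 = 1.103684
θ = twist·z/height = -22°·1/19 = -1.1579° = -0.020209 rad
cos θ = 0.999796, sin θ = -0.020208 (intermediates below are computed at full precision and shown rounded to 5 d.p.)
v1: (-5,2) → rotate → (-4.95856,2.10063) → ×s → (-5.47269,2.31843) → (-5.47,2.32)
v2: (1.5,-2.5) → rotate → (1.44917,-2.52980) → ×s → (1.59943,-2.79210) → (1.60,-2.79)
v3: (2.5,5) → rotate → (2.60053,4.94846) → ×s → (2.87016,5.46154) → (2.87,5.46)

Cross-section at z=1: (-5.47,2.32) (1.60,-2.79) (2.87,5.46)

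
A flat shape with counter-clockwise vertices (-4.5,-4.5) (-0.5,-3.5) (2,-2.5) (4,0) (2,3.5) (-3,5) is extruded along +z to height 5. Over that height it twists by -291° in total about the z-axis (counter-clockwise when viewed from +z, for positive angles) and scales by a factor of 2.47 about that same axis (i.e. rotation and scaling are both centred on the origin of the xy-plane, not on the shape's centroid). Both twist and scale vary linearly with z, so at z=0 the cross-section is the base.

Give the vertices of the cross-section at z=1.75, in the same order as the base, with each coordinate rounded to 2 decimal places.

t = z/height = 1.75/5 = 0.35
s = 1 + (scale-1)·z/height = 1 + (2.47-1)·1.75/5 = 1.514500
θ = twist·z/height = -291°·1.75/5 = -101.8500° = -1.777618 rad
cos θ = -0.205350, sin θ = -0.978689 (intermediates below are computed at full precision and shown rounded to 5 d.p.)
v1: (-4.5,-4.5) → rotate → (-3.48002,5.32817) → ×s → (-5.27049,8.06952) → (-5.27,8.07)
v2: (-0.5,-3.5) → rotate → (-3.32273,1.20807) → ×s → (-5.03228,1.82962) → (-5.03,1.83)
v3: (2,-2.5) → rotate → (-2.85742,-1.44400) → ×s → (-4.32757,-2.18694) → (-4.33,-2.19)
v4: (4,0) → rotate → (-0.82140,-3.91475) → ×s → (-1.24401,-5.92890) → (-1.24,-5.93)
v5: (2,3.5) → rotate → (3.01471,-2.67610) → ×s → (4.56578,-4.05296) → (4.57,-4.05)
v6: (-3,5) → rotate → (5.50949,1.90931) → ×s → (8.34413,2.89166) → (8.34,2.89)

Cross-section at z=1.75: (-5.27,8.07) (-5.03,1.83) (-4.33,-2.19) (-1.24,-5.93) (4.57,-4.05) (8.34,2.89)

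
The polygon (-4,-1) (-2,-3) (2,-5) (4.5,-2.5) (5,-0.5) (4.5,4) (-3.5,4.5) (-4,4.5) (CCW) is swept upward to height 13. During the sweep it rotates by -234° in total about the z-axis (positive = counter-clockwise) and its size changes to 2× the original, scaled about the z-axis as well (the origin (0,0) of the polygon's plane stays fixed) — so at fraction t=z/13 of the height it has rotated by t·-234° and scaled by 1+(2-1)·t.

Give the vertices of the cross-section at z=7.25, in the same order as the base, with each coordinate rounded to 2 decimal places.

t = z/height = 7.25/13 = 0.557692
s = 1 + (scale-1)·z/height = 1 + (2-1)·7.25/13 = 1.557692
θ = twist·z/height = -234°·7.25/13 = -130.5000° = -2.277655 rad
cos θ = -0.649448, sin θ = -0.760406 (intermediates below are computed at full precision and shown rounded to 5 d.p.)
v1: (-4,-1) → rotate → (1.83739,3.69107) → ×s → (2.86208,5.74955) → (2.86,5.75)
v2: (-2,-3) → rotate → (-0.98232,3.46916) → ×s → (-1.53016,5.40388) → (-1.53,5.40)
v3: (2,-5) → rotate → (-5.10093,1.72643) → ×s → (-7.94567,2.68924) → (-7.95,2.69)
v4: (4.5,-2.5) → rotate → (-4.82353,-1.79821) → ×s → (-7.51358,-2.80105) → (-7.51,-2.80)
v5: (5,-0.5) → rotate → (-3.62744,-3.47731) → ×s → (-5.65044,-5.41657) → (-5.65,-5.42)
v6: (4.5,4) → rotate → (0.11911,-6.01962) → ×s → (0.18553,-9.37671) → (0.19,-9.38)
v7: (-3.5,4.5) → rotate → (5.69490,-0.26110) → ×s → (8.87089,-0.40671) → (8.87,-0.41)
v8: (-4,4.5) → rotate → (6.01962,0.11911) → ×s → (9.37671,0.18553) → (9.38,0.19)

Cross-section at z=7.25: (2.86,5.75) (-1.53,5.40) (-7.95,2.69) (-7.51,-2.80) (-5.65,-5.42) (0.19,-9.38) (8.87,-0.41) (9.38,0.19)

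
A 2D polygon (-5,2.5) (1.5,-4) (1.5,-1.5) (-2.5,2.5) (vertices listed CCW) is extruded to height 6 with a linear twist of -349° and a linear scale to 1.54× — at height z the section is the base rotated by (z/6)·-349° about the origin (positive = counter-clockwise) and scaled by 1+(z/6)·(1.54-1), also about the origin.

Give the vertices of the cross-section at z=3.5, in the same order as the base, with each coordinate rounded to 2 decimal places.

t = z/height = 3.5/6 = 0.583333
s = 1 + (scale-1)·z/height = 1 + (1.54-1)·3.5/6 = 1.315000
θ = twist·z/height = -349°·3.5/6 = -203.5833° = -3.553199 rad
cos θ = -0.916479, sin θ = 0.400082 (intermediates below are computed at full precision and shown rounded to 5 d.p.)
v1: (-5,2.5) → rotate → (3.58219,-4.29161) → ×s → (4.71058,-5.64347) → (4.71,-5.64)
v2: (1.5,-4) → rotate → (0.22561,4.26604) → ×s → (0.29668,5.60984) → (0.30,5.61)
v3: (1.5,-1.5) → rotate → (-0.77460,1.97484) → ×s → (-1.01859,2.59692) → (-1.02,2.60)
v4: (-2.5,2.5) → rotate → (1.29099,-3.29140) → ×s → (1.69765,-4.32820) → (1.70,-4.33)

Cross-section at z=3.5: (4.71,-5.64) (0.30,5.61) (-1.02,2.60) (1.70,-4.33)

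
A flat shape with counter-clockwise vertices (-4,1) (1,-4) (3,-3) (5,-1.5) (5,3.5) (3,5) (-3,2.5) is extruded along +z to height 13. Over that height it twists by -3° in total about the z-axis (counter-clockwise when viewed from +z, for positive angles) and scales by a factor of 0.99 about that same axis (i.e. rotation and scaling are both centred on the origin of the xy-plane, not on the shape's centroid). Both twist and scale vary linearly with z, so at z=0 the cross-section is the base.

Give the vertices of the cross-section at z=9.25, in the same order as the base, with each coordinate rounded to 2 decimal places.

t = z/height = 9.25/13 = 0.711538
s = 1 + (scale-1)·z/height = 1 + (0.99-1)·9.25/13 = 0.992885
θ = twist·z/height = -3°·9.25/13 = -2.1346° = -0.037256 rad
cos θ = 0.999306, sin θ = -0.037247 (intermediates below are computed at full precision and shown rounded to 5 d.p.)
v1: (-4,1) → rotate → (-3.95998,1.14830) → ×s → (-3.93180,1.14013) → (-3.93,1.14)
v2: (1,-4) → rotate → (0.85032,-4.03447) → ×s → (0.84427,-4.00576) → (0.84,-4.01)
v3: (3,-3) → rotate → (2.88618,-3.10966) → ×s → (2.86564,-3.08753) → (2.87,-3.09)
v4: (5,-1.5) → rotate → (4.94066,-1.68520) → ×s → (4.90550,-1.67321) → (4.91,-1.67)
v5: (5,3.5) → rotate → (5.12690,3.31133) → ×s → (5.09042,3.28777) → (5.09,3.29)
v6: (3,5) → rotate → (3.18416,4.88479) → ×s → (3.16150,4.85003) → (3.16,4.85)
v7: (-3,2.5) → rotate → (-2.90480,2.61001) → ×s → (-2.88413,2.59144) → (-2.88,2.59)

Cross-section at z=9.25: (-3.93,1.14) (0.84,-4.01) (2.87,-3.09) (4.91,-1.67) (5.09,3.29) (3.16,4.85) (-2.88,2.59)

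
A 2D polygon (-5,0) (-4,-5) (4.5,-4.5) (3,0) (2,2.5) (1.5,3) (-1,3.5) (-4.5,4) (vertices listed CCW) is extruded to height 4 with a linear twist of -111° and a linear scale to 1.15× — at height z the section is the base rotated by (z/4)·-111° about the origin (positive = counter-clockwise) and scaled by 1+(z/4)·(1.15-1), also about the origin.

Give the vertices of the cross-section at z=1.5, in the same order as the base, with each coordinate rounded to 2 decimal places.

Cross-section at z=1.5: (-3.95,3.51) (-6.67,-1.14) (0.40,-6.71) (2.37,-2.10) (3.33,0.57) (3.29,1.32) (1.67,3.47) (-0.75,6.32)

t = z/height = 1.5/4 = 0.375
s = 1 + (scale-1)·z/height = 1 + (1.15-1)·1.5/4 = 1.056250
θ = twist·z/height = -111°·1.5/4 = -41.6250° = -0.726493 rad
cos θ = 0.747508, sin θ = -0.664252 (intermediates below are computed at full precision and shown rounded to 5 d.p.)
v1: (-5,0) → rotate → (-3.73754,3.32126) → ×s → (-3.94778,3.50808) → (-3.95,3.51)
v2: (-4,-5) → rotate → (-6.31130,-1.08053) → ×s → (-6.66631,-1.14131) → (-6.67,-1.14)
v3: (4.5,-4.5) → rotate → (0.37465,-6.35292) → ×s → (0.39573,-6.71028) → (0.40,-6.71)
v4: (3,0) → rotate → (2.24252,-1.99276) → ×s → (2.36867,-2.10485) → (2.37,-2.10)
v5: (2,2.5) → rotate → (3.15565,0.54027) → ×s → (3.33315,0.57066) → (3.33,0.57)
v6: (1.5,3) → rotate → (3.11402,1.24615) → ×s → (3.28918,1.31624) → (3.29,1.32)
v7: (-1,3.5) → rotate → (1.57738,3.28053) → ×s → (1.66610,3.46506) → (1.67,3.47)
v8: (-4.5,4) → rotate → (-0.70678,5.97917) → ×s → (-0.74653,6.31550) → (-0.75,6.32)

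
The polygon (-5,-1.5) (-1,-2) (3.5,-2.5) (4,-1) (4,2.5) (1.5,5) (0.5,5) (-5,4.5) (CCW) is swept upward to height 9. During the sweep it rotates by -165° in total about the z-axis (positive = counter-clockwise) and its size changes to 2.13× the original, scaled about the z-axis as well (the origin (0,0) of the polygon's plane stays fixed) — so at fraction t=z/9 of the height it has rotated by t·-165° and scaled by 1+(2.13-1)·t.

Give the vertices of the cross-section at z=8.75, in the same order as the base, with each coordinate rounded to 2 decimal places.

Cross-section at z=8.75: (8.83,6.48) (0.57,4.66) (-8.68,2.48) (-8.61,-0.84) (-6.15,-7.76) (0.55,-10.94) (2.53,-10.24) (13.05,-5.38)

t = z/height = 8.75/9 = 0.972222
s = 1 + (scale-1)·z/height = 1 + (2.13-1)·8.75/9 = 2.098611
θ = twist·z/height = -165°·8.75/9 = -160.4167° = -2.799799 rad
cos θ = -0.942155, sin θ = -0.335178 (intermediates below are computed at full precision and shown rounded to 5 d.p.)
v1: (-5,-1.5) → rotate → (4.20801,3.08912) → ×s → (8.83097,6.48286) → (8.83,6.48)
v2: (-1,-2) → rotate → (0.27180,2.21949) → ×s → (0.57040,4.65784) → (0.57,4.66)
v3: (3.5,-2.5) → rotate → (-4.13549,1.18227) → ×s → (-8.67878,2.48112) → (-8.68,2.48)
v4: (4,-1) → rotate → (-4.10380,-0.39856) → ×s → (-8.61228,-0.83641) → (-8.61,-0.84)
v5: (4,2.5) → rotate → (-2.93068,-3.69610) → ×s → (-6.15035,-7.75667) → (-6.15,-7.76)
v6: (1.5,5) → rotate → (0.26266,-5.21354) → ×s → (0.55121,-10.94120) → (0.55,-10.94)
v7: (0.5,5) → rotate → (1.20481,-4.87836) → ×s → (2.52843,-10.23779) → (2.53,-10.24)
v8: (-5,4.5) → rotate → (6.21907,-2.56381) → ×s → (13.05142,-5.38044) → (13.05,-5.38)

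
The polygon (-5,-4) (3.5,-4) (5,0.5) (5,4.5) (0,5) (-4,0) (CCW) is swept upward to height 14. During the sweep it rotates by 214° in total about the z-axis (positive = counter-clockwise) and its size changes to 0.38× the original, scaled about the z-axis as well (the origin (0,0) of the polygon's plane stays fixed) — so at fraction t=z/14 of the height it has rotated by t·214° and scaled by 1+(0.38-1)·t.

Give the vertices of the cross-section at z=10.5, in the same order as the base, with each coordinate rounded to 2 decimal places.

Cross-section at z=10.5: (3.24,1.12) (-1.05,2.64) (-2.61,0.64) (-3.33,-1.38) (-0.89,-2.52) (2.02,-0.71)

t = z/height = 10.5/14 = 0.75
s = 1 + (scale-1)·z/height = 1 + (0.38-1)·10.5/14 = 0.535000
θ = twist·z/height = 214°·10.5/14 = 160.5000° = 2.801253 rad
cos θ = -0.942641, sin θ = 0.333807 (intermediates below are computed at full precision and shown rounded to 5 d.p.)
v1: (-5,-4) → rotate → (6.04843,2.10153) → ×s → (3.23591,1.12432) → (3.24,1.12)
v2: (3.5,-4) → rotate → (-1.96402,4.93889) → ×s → (-1.05075,2.64231) → (-1.05,2.64)
v3: (5,0.5) → rotate → (-4.88011,1.19771) → ×s → (-2.61086,0.64078) → (-2.61,0.64)
v4: (5,4.5) → rotate → (-6.21534,-2.57285) → ×s → (-3.32521,-1.37648) → (-3.33,-1.38)
v5: (0,5) → rotate → (-1.66903,-4.71321) → ×s → (-0.89293,-2.52157) → (-0.89,-2.52)
v6: (-4,0) → rotate → (3.77057,-1.33523) → ×s → (2.01725,-0.71435) → (2.02,-0.71)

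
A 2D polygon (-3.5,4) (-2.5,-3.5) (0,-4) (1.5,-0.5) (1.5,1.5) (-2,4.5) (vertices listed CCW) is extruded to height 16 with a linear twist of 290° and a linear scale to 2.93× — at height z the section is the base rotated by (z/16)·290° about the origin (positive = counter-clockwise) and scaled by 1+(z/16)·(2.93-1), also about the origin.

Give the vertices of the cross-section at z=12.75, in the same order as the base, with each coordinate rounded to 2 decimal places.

Cross-section at z=12.75: (13.48,0.54) (-2.93,10.52) (-7.90,6.38) (-3.38,-2.17) (0.57,-5.35) (12.08,-3.22)

t = z/height = 12.75/16 = 0.796875
s = 1 + (scale-1)·z/height = 1 + (2.93-1)·12.75/16 = 2.537969
θ = twist·z/height = 290°·12.75/16 = 231.0938° = 4.033347 rad
cos θ = -0.628048, sin θ = -0.778175 (intermediates below are computed at full precision and shown rounded to 5 d.p.)
v1: (-3.5,4) → rotate → (5.31087,0.21142) → ×s → (13.47881,0.53658) → (13.48,0.54)
v2: (-2.5,-3.5) → rotate → (-1.15349,4.14360) → ×s → (-2.92753,10.51634) → (-2.93,10.52)
v3: (0,-4) → rotate → (-3.11270,2.51219) → ×s → (-7.89993,6.37586) → (-7.90,6.38)
v4: (1.5,-0.5) → rotate → (-1.33116,-0.85324) → ×s → (-3.37844,-2.16549) → (-3.38,-2.17)
v5: (1.5,1.5) → rotate → (0.22519,-2.10933) → ×s → (0.57153,-5.35342) → (0.57,-5.35)
v6: (-2,4.5) → rotate → (4.75788,-1.26987) → ×s → (12.07536,-3.22288) → (12.08,-3.22)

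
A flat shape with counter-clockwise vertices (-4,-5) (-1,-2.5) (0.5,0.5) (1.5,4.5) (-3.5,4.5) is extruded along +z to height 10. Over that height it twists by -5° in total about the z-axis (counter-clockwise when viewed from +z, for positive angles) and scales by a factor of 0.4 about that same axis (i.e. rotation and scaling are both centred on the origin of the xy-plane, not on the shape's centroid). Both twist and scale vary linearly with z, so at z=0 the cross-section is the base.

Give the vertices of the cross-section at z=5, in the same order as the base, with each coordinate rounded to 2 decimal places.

Cross-section at z=5: (-2.95,-3.37) (-0.78,-1.72) (0.36,0.33) (1.19,3.10) (-2.31,3.25)

t = z/height = 5/10 = 0.5
s = 1 + (scale-1)·z/height = 1 + (0.4-1)·5/10 = 0.700000
θ = twist·z/height = -5°·5/10 = -2.5000° = -0.043633 rad
cos θ = 0.999048, sin θ = -0.043619 (intermediates below are computed at full precision and shown rounded to 5 d.p.)
v1: (-4,-5) → rotate → (-4.21429,-4.82076) → ×s → (-2.95000,-3.37453) → (-2.95,-3.37)
v2: (-1,-2.5) → rotate → (-1.10810,-2.45400) → ×s → (-0.77567,-1.71780) → (-0.78,-1.72)
v3: (0.5,0.5) → rotate → (0.52133,0.47771) → ×s → (0.36493,0.33440) → (0.36,0.33)
v4: (1.5,4.5) → rotate → (1.69486,4.43029) → ×s → (1.18640,3.10120) → (1.19,3.10)
v5: (-3.5,4.5) → rotate → (-3.30038,4.64838) → ×s → (-2.31027,3.25387) → (-2.31,3.25)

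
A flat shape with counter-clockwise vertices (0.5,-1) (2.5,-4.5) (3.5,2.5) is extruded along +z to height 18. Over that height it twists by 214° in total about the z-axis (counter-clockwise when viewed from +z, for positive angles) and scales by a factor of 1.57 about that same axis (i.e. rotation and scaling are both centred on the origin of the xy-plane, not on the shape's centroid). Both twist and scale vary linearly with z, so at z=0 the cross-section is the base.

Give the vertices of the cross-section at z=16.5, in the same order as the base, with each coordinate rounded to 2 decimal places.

Cross-section at z=16.5: (-1.16,1.25) (-5.56,5.52) (-4.06,-5.14)

t = z/height = 16.5/18 = 0.916667
s = 1 + (scale-1)·z/height = 1 + (1.57-1)·16.5/18 = 1.522500
θ = twist·z/height = 214°·16.5/18 = 196.1667° = 3.423754 rad
cos θ = -0.960456, sin θ = -0.278432 (intermediates below are computed at full precision and shown rounded to 5 d.p.)
v1: (0.5,-1) → rotate → (-0.75866,0.82124) → ×s → (-1.15506,1.25034) → (-1.16,1.25)
v2: (2.5,-4.5) → rotate → (-3.65409,3.62597) → ×s → (-5.56334,5.52054) → (-5.56,5.52)
v3: (3.5,2.5) → rotate → (-2.66551,-3.37565) → ×s → (-4.05825,-5.13943) → (-4.06,-5.14)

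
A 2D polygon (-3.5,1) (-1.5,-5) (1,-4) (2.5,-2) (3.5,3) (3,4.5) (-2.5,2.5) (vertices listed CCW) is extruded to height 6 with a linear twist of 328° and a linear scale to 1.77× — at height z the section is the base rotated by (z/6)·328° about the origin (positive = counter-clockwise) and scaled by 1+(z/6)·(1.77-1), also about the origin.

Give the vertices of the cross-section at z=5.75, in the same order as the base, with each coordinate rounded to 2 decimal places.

t = z/height = 5.75/6 = 0.958333
s = 1 + (scale-1)·z/height = 1 + (1.77-1)·5.75/6 = 1.737917
θ = twist·z/height = 328°·5.75/6 = 314.3333° = 5.486152 rad
cos θ = 0.698832, sin θ = -0.715286 (intermediates below are computed at full precision and shown rounded to 5 d.p.)
v1: (-3.5,1) → rotate → (-1.73062,3.20233) → ×s → (-3.00768,5.56539) → (-3.01,5.57)
v2: (-1.5,-5) → rotate → (-4.62468,-2.42123) → ×s → (-8.03731,-4.20789) → (-8.04,-4.21)
v3: (1,-4) → rotate → (-2.16231,-3.51061) → ×s → (-3.75792,-6.10115) → (-3.76,-6.10)
v4: (2.5,-2) → rotate → (0.31651,-3.18588) → ×s → (0.55006,-5.53679) → (0.55,-5.54)
v5: (3.5,3) → rotate → (4.59177,-0.40701) → ×s → (7.98011,-0.70734) → (7.98,-0.71)
v6: (3,4.5) → rotate → (5.31528,0.99888) → ×s → (9.23752,1.73598) → (9.24,1.74)
v7: (-2.5,2.5) → rotate → (0.04114,3.53529) → ×s → (0.07149,6.14405) → (0.07,6.14)

Cross-section at z=5.75: (-3.01,5.57) (-8.04,-4.21) (-3.76,-6.10) (0.55,-5.54) (7.98,-0.71) (9.24,1.74) (0.07,6.14)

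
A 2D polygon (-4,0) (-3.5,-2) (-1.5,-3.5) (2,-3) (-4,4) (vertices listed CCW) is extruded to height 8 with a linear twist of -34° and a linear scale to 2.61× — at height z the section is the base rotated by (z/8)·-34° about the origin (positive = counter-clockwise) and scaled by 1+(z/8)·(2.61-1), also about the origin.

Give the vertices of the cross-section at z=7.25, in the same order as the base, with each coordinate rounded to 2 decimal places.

t = z/height = 7.25/8 = 0.90625
s = 1 + (scale-1)·z/height = 1 + (2.61-1)·7.25/8 = 2.459063
θ = twist·z/height = -34°·7.25/8 = -30.8125° = -0.537780 rad
cos θ = 0.858848, sin θ = -0.512230 (intermediates below are computed at full precision and shown rounded to 5 d.p.)
v1: (-4,0) → rotate → (-3.43539,2.04892) → ×s → (-8.44785,5.03842) → (-8.45,5.04)
v2: (-3.5,-2) → rotate → (-4.03043,0.07511) → ×s → (-9.91108,0.18470) → (-9.91,0.18)
v3: (-1.5,-3.5) → rotate → (-3.08108,-2.23762) → ×s → (-7.57656,-5.50246) → (-7.58,-5.50)
v4: (2,-3) → rotate → (0.18101,-3.60100) → ×s → (0.44510,-8.85510) → (0.45,-8.86)
v5: (-4,4) → rotate → (-1.38647,5.48431) → ×s → (-3.40942,13.48627) → (-3.41,13.49)

Cross-section at z=7.25: (-8.45,5.04) (-9.91,0.18) (-7.58,-5.50) (0.45,-8.86) (-3.41,13.49)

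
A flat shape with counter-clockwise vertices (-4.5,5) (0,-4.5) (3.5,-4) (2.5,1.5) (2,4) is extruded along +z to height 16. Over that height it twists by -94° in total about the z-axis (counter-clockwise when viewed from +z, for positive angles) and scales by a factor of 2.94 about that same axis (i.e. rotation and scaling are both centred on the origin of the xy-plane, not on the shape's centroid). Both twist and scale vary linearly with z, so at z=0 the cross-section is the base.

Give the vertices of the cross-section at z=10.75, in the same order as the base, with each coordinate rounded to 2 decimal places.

t = z/height = 10.75/16 = 0.671875
s = 1 + (scale-1)·z/height = 1 + (2.94-1)·10.75/16 = 2.303438
θ = twist·z/height = -94°·10.75/16 = -63.1563° = -1.102285 rad
cos θ = 0.451559, sin θ = -0.892241 (intermediates below are computed at full precision and shown rounded to 5 d.p.)
v1: (-4.5,5) → rotate → (2.42919,6.27288) → ×s → (5.59549,14.44919) → (5.60,14.45)
v2: (0,-4.5) → rotate → (-4.01509,-2.03202) → ×s → (-9.24850,-4.68062) → (-9.25,-4.68)
v3: (3.5,-4) → rotate → (-1.98851,-4.92908) → ×s → (-4.58041,-11.35383) → (-4.58,-11.35)
v4: (2.5,1.5) → rotate → (2.46726,-1.55326) → ×s → (5.68318,-3.57785) → (5.68,-3.58)
v5: (2,4) → rotate → (4.47208,0.02175) → ×s → (10.30116,0.05011) → (10.30,0.05)

Cross-section at z=10.75: (5.60,14.45) (-9.25,-4.68) (-4.58,-11.35) (5.68,-3.58) (10.30,0.05)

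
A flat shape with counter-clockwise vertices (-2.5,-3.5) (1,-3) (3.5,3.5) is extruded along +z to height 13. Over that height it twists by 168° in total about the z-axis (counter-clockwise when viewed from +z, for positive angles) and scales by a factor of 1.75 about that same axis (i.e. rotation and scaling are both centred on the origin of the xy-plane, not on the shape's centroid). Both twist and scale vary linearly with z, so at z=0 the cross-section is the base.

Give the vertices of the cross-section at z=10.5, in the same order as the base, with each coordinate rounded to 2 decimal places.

t = z/height = 10.5/13 = 0.807692
s = 1 + (scale-1)·z/height = 1 + (1.75-1)·10.5/13 = 1.605769
θ = twist·z/height = 168°·10.5/13 = 135.6923° = 2.368278 rad
cos θ = -0.715599, sin θ = 0.698511 (intermediates below are computed at full precision and shown rounded to 5 d.p.)
v1: (-2.5,-3.5) → rotate → (4.23379,0.75832) → ×s → (6.79849,1.21768) → (6.80,1.22)
v2: (1,-3) → rotate → (1.37994,2.84531) → ×s → (2.21586,4.56891) → (2.22,4.57)
v3: (3.5,3.5) → rotate → (-4.94939,-0.05981) → ×s → (-7.94757,-0.09604) → (-7.95,-0.10)

Cross-section at z=10.5: (6.80,1.22) (2.22,4.57) (-7.95,-0.10)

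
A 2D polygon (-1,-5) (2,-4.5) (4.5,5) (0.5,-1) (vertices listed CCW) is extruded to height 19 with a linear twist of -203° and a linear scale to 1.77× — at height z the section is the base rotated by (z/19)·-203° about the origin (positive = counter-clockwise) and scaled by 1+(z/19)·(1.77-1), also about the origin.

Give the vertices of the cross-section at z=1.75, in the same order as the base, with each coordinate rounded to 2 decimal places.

t = z/height = 1.75/19 = 0.0921053
s = 1 + (scale-1)·z/height = 1 + (1.77-1)·1.75/19 = 1.070921
θ = twist·z/height = -203°·1.75/19 = -18.6974° = -0.326331 rad
cos θ = 0.947225, sin θ = -0.320569 (intermediates below are computed at full precision and shown rounded to 5 d.p.)
v1: (-1,-5) → rotate → (-2.55007,-4.41556) → ×s → (-2.73093,-4.72871) → (-2.73,-4.73)
v2: (2,-4.5) → rotate → (0.45189,-4.90365) → ×s → (0.48394,-5.25142) → (0.48,-5.25)
v3: (4.5,5) → rotate → (5.86536,3.29356) → ×s → (6.28134,3.52715) → (6.28,3.53)
v4: (0.5,-1) → rotate → (0.15304,-1.10751) → ×s → (0.16390,-1.18606) → (0.16,-1.19)

Cross-section at z=1.75: (-2.73,-4.73) (0.48,-5.25) (6.28,3.53) (0.16,-1.19)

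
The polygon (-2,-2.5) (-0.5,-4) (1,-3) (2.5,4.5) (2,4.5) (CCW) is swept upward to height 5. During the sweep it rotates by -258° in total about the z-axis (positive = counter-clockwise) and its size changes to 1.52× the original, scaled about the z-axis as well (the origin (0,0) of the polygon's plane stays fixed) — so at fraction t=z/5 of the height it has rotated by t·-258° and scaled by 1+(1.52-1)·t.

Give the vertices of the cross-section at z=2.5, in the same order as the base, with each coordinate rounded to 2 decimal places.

Cross-section at z=2.5: (-0.86,3.94) (-3.52,3.66) (-3.73,1.40) (2.42,-6.02) (2.82,-5.53)

t = z/height = 2.5/5 = 0.5
s = 1 + (scale-1)·z/height = 1 + (1.52-1)·2.5/5 = 1.260000
θ = twist·z/height = -258°·2.5/5 = -129.0000° = -2.251475 rad
cos θ = -0.629320, sin θ = -0.777146 (intermediates below are computed at full precision and shown rounded to 5 d.p.)
v1: (-2,-2.5) → rotate → (-0.68422,3.12759) → ×s → (-0.86212,3.94077) → (-0.86,3.94)
v2: (-0.5,-4) → rotate → (-2.79392,2.90585) → ×s → (-3.52034,3.66138) → (-3.52,3.66)
v3: (1,-3) → rotate → (-2.96076,1.11082) → ×s → (-3.73056,1.39963) → (-3.73,1.40)
v4: (2.5,4.5) → rotate → (1.92386,-4.77481) → ×s → (2.42406,-6.01626) → (2.42,-6.02)
v5: (2,4.5) → rotate → (2.23852,-4.38623) → ×s → (2.82053,-5.52665) → (2.82,-5.53)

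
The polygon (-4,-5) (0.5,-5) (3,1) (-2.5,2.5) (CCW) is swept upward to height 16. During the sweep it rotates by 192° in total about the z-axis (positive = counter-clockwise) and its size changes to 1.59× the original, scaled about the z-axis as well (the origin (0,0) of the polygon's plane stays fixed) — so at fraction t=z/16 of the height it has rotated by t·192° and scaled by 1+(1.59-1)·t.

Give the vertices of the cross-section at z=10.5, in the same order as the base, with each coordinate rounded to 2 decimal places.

Cross-section at z=10.5: (8.87,-0.41) (5.20,4.64) (-3.57,2.55) (-0.77,-4.84)

t = z/height = 10.5/16 = 0.65625
s = 1 + (scale-1)·z/height = 1 + (1.59-1)·10.5/16 = 1.387188
θ = twist·z/height = 192°·10.5/16 = 126.0000° = 2.199115 rad
cos θ = -0.587785, sin θ = 0.809017 (intermediates below are computed at full precision and shown rounded to 5 d.p.)
v1: (-4,-5) → rotate → (6.39623,-0.29714) → ×s → (8.87276,-0.41219) → (8.87,-0.41)
v2: (0.5,-5) → rotate → (3.75119,3.34343) → ×s → (5.20361,4.63797) → (5.20,4.64)
v3: (3,1) → rotate → (-2.57237,1.83927) → ×s → (-3.56836,2.55141) → (-3.57,2.55)
v4: (-2.5,2.5) → rotate → (-0.55308,-3.49201) → ×s → (-0.76722,-4.84407) → (-0.77,-4.84)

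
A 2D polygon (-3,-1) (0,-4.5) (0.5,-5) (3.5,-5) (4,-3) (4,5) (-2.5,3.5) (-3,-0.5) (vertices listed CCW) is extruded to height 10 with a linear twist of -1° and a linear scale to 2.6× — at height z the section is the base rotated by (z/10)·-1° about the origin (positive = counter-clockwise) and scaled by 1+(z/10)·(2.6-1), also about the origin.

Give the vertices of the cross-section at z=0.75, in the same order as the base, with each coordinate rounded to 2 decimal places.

Cross-section at z=0.75: (-3.36,-1.12) (-0.01,-5.04) (0.55,-5.60) (3.91,-5.61) (4.48,-3.37) (4.49,5.59) (-2.79,3.92) (-3.36,-0.56)

t = z/height = 0.75/10 = 0.075
s = 1 + (scale-1)·z/height = 1 + (2.6-1)·0.75/10 = 1.120000
θ = twist·z/height = -1°·0.75/10 = -0.0750° = -0.001309 rad
cos θ = 0.999999, sin θ = -0.001309 (intermediates below are computed at full precision and shown rounded to 5 d.p.)
v1: (-3,-1) → rotate → (-3.00131,-0.99607) → ×s → (-3.36146,-1.11560) → (-3.36,-1.12)
v2: (0,-4.5) → rotate → (-0.00589,-4.50000) → ×s → (-0.00660,-5.04000) → (-0.01,-5.04)
v3: (0.5,-5) → rotate → (0.49345,-5.00065) → ×s → (0.55267,-5.60073) → (0.55,-5.60)
v4: (3.5,-5) → rotate → (3.49345,-5.00458) → ×s → (3.91267,-5.60513) → (3.91,-5.61)
v5: (4,-3) → rotate → (3.99607,-3.00523) → ×s → (4.47560,-3.36586) → (4.48,-3.37)
v6: (4,5) → rotate → (4.00654,4.99476) → ×s → (4.48733,5.59413) → (4.49,5.59)
v7: (-2.5,3.5) → rotate → (-2.49542,3.50327) → ×s → (-2.79487,3.92366) → (-2.79,3.92)
v8: (-3,-0.5) → rotate → (-3.00065,-0.49607) → ×s → (-3.36073,-0.55560) → (-3.36,-0.56)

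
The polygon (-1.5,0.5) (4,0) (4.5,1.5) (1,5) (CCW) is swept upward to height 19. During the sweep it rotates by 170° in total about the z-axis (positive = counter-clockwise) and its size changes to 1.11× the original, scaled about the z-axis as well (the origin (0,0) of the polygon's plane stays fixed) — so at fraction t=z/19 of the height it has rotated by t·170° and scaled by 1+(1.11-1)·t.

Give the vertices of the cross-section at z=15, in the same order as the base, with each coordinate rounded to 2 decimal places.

t = z/height = 15/19 = 0.789474
s = 1 + (scale-1)·z/height = 1 + (1.11-1)·15/19 = 1.086842
θ = twist·z/height = 170°·15/19 = 134.2105° = 2.342416 rad
cos θ = -0.697297, sin θ = 0.716783 (intermediates below are computed at full precision and shown rounded to 5 d.p.)
v1: (-1.5,0.5) → rotate → (0.68755,-1.42382) → ×s → (0.74726,-1.54747) → (0.75,-1.55)
v2: (4,0) → rotate → (-2.78919,2.86713) → ×s → (-3.03141,3.11612) → (-3.03,3.12)
v3: (4.5,1.5) → rotate → (-4.21301,2.17958) → ×s → (-4.57888,2.36886) → (-4.58,2.37)
v4: (1,5) → rotate → (-4.28121,-2.76970) → ×s → (-4.65300,-3.01023) → (-4.65,-3.01)

Cross-section at z=15: (0.75,-1.55) (-3.03,3.12) (-4.58,2.37) (-4.65,-3.01)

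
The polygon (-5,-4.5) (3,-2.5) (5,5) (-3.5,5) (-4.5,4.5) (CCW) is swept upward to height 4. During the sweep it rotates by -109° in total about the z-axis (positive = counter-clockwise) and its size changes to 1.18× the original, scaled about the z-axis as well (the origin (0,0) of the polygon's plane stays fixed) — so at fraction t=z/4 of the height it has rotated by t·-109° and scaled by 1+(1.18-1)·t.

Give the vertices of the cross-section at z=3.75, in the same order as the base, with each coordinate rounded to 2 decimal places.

t = z/height = 3.75/4 = 0.9375
s = 1 + (scale-1)·z/height = 1 + (1.18-1)·3.75/4 = 1.168750
θ = twist·z/height = -109°·3.75/4 = -102.1875° = -1.783508 rad
cos θ = -0.211112, sin θ = -0.977462 (intermediates below are computed at full precision and shown rounded to 5 d.p.)
v1: (-5,-4.5) → rotate → (-3.34302,5.83731) → ×s → (-3.90716,6.82236) → (-3.91,6.82)
v2: (3,-2.5) → rotate → (-3.07699,-2.40461) → ×s → (-3.59623,-2.81038) → (-3.60,-2.81)
v3: (5,5) → rotate → (3.83175,-5.94287) → ×s → (4.47836,-6.94573) → (4.48,-6.95)
v4: (-3.5,5) → rotate → (5.62620,2.36556) → ×s → (6.57562,2.76475) → (6.58,2.76)
v5: (-4.5,4.5) → rotate → (5.34858,3.44858) → ×s → (6.25115,4.03052) → (6.25,4.03)

Cross-section at z=3.75: (-3.91,6.82) (-3.60,-2.81) (4.48,-6.95) (6.58,2.76) (6.25,4.03)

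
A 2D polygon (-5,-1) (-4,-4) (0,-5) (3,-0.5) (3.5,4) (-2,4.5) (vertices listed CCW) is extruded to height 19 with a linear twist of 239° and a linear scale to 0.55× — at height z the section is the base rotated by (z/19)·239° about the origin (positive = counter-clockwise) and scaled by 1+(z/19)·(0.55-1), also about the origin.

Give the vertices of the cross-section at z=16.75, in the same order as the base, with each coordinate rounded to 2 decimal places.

t = z/height = 16.75/19 = 0.881579
s = 1 + (scale-1)·z/height = 1 + (0.55-1)·16.75/19 = 0.603289
θ = twist·z/height = 239°·16.75/19 = 210.6974° = 3.677363 rad
cos θ = -0.859876, sin θ = -0.510503 (intermediates below are computed at full precision and shown rounded to 5 d.p.)
v1: (-5,-1) → rotate → (3.78888,3.41239) → ×s → (2.28579,2.05866) → (2.29,2.06)
v2: (-4,-4) → rotate → (1.39749,5.48152) → ×s → (0.84309,3.30694) → (0.84,3.31)
v3: (0,-5) → rotate → (-2.55252,4.29938) → ×s → (-1.53991,2.59377) → (-1.54,2.59)
v4: (3,-0.5) → rotate → (-2.83488,-1.10157) → ×s → (-1.71025,-0.66457) → (-1.71,-0.66)
v5: (3.5,4) → rotate → (-0.96755,-5.22626) → ×s → (-0.58371,-3.15295) → (-0.58,-3.15)
v6: (-2,4.5) → rotate → (4.01702,-2.84843) → ×s → (2.42342,-1.71843) → (2.42,-1.72)

Cross-section at z=16.75: (2.29,2.06) (0.84,3.31) (-1.54,2.59) (-1.71,-0.66) (-0.58,-3.15) (2.42,-1.72)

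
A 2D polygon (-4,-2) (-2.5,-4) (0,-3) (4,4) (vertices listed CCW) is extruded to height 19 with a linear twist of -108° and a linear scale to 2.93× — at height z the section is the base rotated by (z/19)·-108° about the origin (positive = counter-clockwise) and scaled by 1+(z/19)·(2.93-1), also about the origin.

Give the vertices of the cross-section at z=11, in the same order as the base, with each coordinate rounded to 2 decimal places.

t = z/height = 11/19 = 0.578947
s = 1 + (scale-1)·z/height = 1 + (2.93-1)·11/19 = 2.117368
θ = twist·z/height = -108°·11/19 = -62.5263° = -1.091290 rad
cos θ = 0.461341, sin θ = -0.887223 (intermediates below are computed at full precision and shown rounded to 5 d.p.)
v1: (-4,-2) → rotate → (-3.61981,2.62621) → ×s → (-7.66447,5.56065) → (-7.66,5.56)
v2: (-2.5,-4) → rotate → (-4.70224,0.37269) → ×s → (-9.95638,0.78913) → (-9.96,0.79)
v3: (0,-3) → rotate → (-2.66167,-1.38402) → ×s → (-5.63573,-2.93049) → (-5.64,-2.93)
v4: (4,4) → rotate → (5.39426,-1.70353) → ×s → (11.42163,-3.60699) → (11.42,-3.61)

Cross-section at z=11: (-7.66,5.56) (-9.96,0.79) (-5.64,-2.93) (11.42,-3.61)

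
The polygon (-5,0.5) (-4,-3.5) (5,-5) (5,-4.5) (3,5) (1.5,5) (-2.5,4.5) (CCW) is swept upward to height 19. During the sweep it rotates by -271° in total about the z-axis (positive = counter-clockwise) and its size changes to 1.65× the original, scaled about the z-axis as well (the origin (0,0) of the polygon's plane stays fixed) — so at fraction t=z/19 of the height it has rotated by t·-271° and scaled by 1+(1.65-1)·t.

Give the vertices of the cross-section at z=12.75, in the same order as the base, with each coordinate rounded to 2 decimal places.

Cross-section at z=12.75: (7.15,-0.95) (5.90,4.84) (-6.94,7.41) (-6.97,6.69) (-4.54,-7.04) (-2.39,-7.11) (3.38,-6.58)

t = z/height = 12.75/19 = 0.671053
s = 1 + (scale-1)·z/height = 1 + (1.65-1)·12.75/19 = 1.436184
θ = twist·z/height = -271°·12.75/19 = -181.8553° = -3.173973 rad
cos θ = -0.999476, sin θ = 0.032375 (intermediates below are computed at full precision and shown rounded to 5 d.p.)
v1: (-5,0.5) → rotate → (4.98119,-0.66161) → ×s → (7.15391,-0.95020) → (7.15,-0.95)
v2: (-4,-3.5) → rotate → (4.11121,3.36867) → ×s → (5.90446,4.83803) → (5.90,4.84)
v3: (5,-5) → rotate → (-4.83551,5.15925) → ×s → (-6.94468,7.40964) → (-6.94,7.41)
v4: (5,-4.5) → rotate → (-4.85169,4.65952) → ×s → (-6.96792,6.69192) → (-6.97,6.69)
v5: (3,5) → rotate → (-3.16030,-4.90025) → ×s → (-4.53877,-7.03767) → (-4.54,-7.04)
v6: (1.5,5) → rotate → (-1.66109,-4.94882) → ×s → (-2.38563,-7.10741) → (-2.39,-7.11)
v7: (-2.5,4.5) → rotate → (2.35300,-4.57858) → ×s → (3.37935,-6.57568) → (3.38,-6.58)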